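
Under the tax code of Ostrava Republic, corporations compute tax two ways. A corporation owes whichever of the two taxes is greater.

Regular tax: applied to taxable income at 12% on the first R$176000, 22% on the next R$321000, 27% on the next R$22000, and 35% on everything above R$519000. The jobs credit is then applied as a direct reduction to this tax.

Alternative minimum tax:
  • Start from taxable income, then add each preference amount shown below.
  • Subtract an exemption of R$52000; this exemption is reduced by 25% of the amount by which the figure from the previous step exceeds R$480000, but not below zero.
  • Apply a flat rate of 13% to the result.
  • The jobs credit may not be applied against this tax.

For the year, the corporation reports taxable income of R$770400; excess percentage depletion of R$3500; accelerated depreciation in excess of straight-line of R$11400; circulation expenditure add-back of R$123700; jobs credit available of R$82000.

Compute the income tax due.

Regular tax:
  R$176000 × 12% = R$21120
  R$321000 × 22% = R$70620
  R$22000 × 27% = R$5940
  R$251400 × 35% = R$87990
  → R$185670
  Less jobs credit R$82000 → R$103670

Alternative minimum tax:
  Adjusted income: R$770400 + R$3500 + R$11400 + R$123700 = R$909000
  Exemption: 25% × (R$909000 − R$480000) = R$107250 ≥ R$52000, so the exemption is fully phased out
  Base: R$909000 − R$0 = R$909000
  R$909000 × 13% = R$118170

R$118170 > R$103670, so the alternative minimum tax is the binding amount.

R$118170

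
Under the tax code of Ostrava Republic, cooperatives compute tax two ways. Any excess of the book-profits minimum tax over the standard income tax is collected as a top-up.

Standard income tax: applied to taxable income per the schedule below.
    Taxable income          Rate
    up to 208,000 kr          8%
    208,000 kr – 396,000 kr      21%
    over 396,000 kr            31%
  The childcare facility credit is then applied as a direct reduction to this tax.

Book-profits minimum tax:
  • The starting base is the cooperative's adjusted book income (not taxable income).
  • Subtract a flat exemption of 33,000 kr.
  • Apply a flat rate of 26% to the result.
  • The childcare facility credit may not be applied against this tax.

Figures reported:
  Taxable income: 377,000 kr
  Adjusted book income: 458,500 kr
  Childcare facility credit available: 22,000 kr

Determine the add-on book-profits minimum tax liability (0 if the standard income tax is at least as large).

Standard income tax:
  208,000 kr × 8% = 16,640 kr
  169,000 kr × 21% = 35,490 kr
  → 52,130 kr
  Less childcare facility credit 22,000 kr → 30,130 kr

Book-profits minimum tax:
  Base (adjusted book income): 458,500 kr
  Less exemption 33,000 kr → base 425,500 kr
  425,500 kr × 26% = 110,630 kr

Excess of book-profits minimum tax over standard income tax: 110,630 kr − 30,130 kr = 80,500 kr.

80,500 kr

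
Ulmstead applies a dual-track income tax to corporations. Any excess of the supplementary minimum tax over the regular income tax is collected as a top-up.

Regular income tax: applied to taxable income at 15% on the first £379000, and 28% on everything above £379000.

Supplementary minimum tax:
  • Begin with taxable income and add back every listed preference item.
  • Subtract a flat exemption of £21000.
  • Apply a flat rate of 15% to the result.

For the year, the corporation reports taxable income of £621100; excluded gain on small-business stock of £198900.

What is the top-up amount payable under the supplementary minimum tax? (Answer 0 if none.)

£0

Regular income tax:
  £379000 × 15% = £56850
  £242100 × 28% = £67788
  → £124638

Supplementary minimum tax:
  Adjusted income: £621100 + £198900 = £820000
  Less exemption £21000 → base £799000
  £799000 × 15% = £119850

£119850 ≤ £124638, so no add-on is due.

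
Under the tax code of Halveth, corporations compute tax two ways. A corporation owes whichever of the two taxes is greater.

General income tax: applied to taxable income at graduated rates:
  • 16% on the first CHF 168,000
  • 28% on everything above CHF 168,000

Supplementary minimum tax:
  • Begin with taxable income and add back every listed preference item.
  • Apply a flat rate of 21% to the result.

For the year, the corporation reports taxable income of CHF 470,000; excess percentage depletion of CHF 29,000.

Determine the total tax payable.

CHF 111,440

General income tax:
  CHF 168,000 × 16% = CHF 26,880
  CHF 302,000 × 28% = CHF 84,560
  → CHF 111,440

Supplementary minimum tax:
  Adjusted income: CHF 470,000 + CHF 29,000 = CHF 499,000
  CHF 499,000 × 21% = CHF 104,790

CHF 111,440 > CHF 104,790, so the general income tax governs.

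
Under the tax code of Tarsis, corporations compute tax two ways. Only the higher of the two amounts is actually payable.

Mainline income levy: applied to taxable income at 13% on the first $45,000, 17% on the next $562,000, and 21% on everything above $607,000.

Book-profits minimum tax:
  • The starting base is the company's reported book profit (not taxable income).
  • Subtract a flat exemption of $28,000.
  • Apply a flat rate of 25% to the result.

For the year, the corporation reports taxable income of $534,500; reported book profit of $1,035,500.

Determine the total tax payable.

Book-profits minimum tax:
  Base (reported book profit): $1,035,500
  Less exemption $28,000 → base $1,007,500
  $1,007,500 × 25% = $251,875

Mainline income levy:
  $45,000 × 13% = $5,850
  $489,500 × 17% = $83,215
  → $89,065

$251,875 > $89,065, so the book-profits minimum tax is the binding amount.

$251,875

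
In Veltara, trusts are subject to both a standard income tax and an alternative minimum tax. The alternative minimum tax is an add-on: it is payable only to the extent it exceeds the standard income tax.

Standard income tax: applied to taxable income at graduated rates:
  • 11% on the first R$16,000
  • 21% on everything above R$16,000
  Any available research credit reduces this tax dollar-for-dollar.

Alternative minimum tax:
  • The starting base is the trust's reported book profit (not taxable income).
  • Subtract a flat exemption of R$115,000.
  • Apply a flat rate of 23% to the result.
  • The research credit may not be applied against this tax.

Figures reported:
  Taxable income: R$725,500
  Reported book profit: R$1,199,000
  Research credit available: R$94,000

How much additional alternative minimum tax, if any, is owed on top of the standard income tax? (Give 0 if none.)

R$192,565

Alternative minimum tax:
  Base (reported book profit): R$1,199,000
  Less exemption R$115,000 → base R$1,084,000
  R$1,084,000 × 23% = R$249,320

Standard income tax:
  R$16,000 × 11% = R$1,760
  R$709,500 × 21% = R$148,995
  → R$150,755
  Less research credit R$94,000 → R$56,755

Excess of alternative minimum tax over standard income tax: R$249,320 − R$56,755 = R$192,565.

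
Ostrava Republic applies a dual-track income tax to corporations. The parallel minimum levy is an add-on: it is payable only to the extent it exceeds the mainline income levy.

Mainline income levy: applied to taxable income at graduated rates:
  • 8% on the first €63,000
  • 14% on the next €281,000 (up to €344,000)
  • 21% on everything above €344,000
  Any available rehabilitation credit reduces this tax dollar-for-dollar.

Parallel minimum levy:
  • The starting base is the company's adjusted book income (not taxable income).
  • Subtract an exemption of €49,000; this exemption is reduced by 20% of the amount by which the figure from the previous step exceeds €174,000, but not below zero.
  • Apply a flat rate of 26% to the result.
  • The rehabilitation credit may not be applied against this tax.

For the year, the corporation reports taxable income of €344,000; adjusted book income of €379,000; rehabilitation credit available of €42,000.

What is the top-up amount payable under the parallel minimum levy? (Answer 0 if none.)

€94,080

Mainline income levy:
  €63,000 × 8% = €5,040
  €281,000 × 14% = €39,340
  → €44,380
  Less rehabilitation credit €42,000 → €2,380

Parallel minimum levy:
  Base (adjusted book income): €379,000
  Exemption: €49,000 − 20% × (€379,000 − €174,000) = €49,000 − €41,000 = €8,000
  Base: €379,000 − €8,000 = €371,000
  €371,000 × 26% = €96,460

Excess of parallel minimum levy over mainline income levy: €96,460 − €2,380 = €94,080.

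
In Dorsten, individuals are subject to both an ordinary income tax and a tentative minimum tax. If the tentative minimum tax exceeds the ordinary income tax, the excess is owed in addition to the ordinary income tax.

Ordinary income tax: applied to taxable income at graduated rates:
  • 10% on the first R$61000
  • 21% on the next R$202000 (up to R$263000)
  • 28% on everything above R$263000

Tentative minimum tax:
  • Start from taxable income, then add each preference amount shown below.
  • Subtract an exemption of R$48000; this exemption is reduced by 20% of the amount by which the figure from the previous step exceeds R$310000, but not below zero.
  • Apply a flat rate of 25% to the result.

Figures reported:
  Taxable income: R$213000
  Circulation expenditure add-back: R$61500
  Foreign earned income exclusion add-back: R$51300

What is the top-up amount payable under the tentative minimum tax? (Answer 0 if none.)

R$32220

Tentative minimum tax:
  Adjusted income: R$213000 + R$61500 + R$51300 = R$325800
  Exemption: R$48000 − 20% × (R$325800 − R$310000) = R$48000 − R$3160 = R$44840
  Base: R$325800 − R$44840 = R$280960
  R$280960 × 25% = R$70240

Ordinary income tax:
  R$61000 × 10% = R$6100
  R$152000 × 21% = R$31920
  → R$38020

Excess of tentative minimum tax over ordinary income tax: R$70240 − R$38020 = R$32220.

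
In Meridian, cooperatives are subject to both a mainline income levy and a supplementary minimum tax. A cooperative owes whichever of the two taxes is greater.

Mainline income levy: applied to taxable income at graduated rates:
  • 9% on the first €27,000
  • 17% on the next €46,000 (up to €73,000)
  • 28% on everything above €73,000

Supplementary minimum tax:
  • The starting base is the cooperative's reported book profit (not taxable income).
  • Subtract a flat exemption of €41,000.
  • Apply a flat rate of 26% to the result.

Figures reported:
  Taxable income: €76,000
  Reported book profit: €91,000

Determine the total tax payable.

€13,000

Supplementary minimum tax:
  Base (reported book profit): €91,000
  Less exemption €41,000 → base €50,000
  €50,000 × 26% = €13,000

Mainline income levy:
  €27,000 × 9% = €2,430
  €46,000 × 17% = €7,820
  €3,000 × 28% = €840
  → €11,090

€13,000 > €11,090, so the supplementary minimum tax is the binding amount.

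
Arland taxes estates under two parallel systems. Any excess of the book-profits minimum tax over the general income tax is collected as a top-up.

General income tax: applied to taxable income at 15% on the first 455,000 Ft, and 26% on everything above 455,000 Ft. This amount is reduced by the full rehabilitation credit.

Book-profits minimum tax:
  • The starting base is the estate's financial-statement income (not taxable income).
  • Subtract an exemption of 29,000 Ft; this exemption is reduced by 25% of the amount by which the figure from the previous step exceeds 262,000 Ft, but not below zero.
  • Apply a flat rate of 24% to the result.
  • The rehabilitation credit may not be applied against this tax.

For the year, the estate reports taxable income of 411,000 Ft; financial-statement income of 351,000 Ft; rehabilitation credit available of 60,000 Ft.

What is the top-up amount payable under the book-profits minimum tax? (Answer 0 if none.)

General income tax:
  411,000 Ft × 15% = 61,650 Ft
  Less rehabilitation credit 60,000 Ft → 1,650 Ft

Book-profits minimum tax:
  Base (financial-statement income): 351,000 Ft
  Exemption: 29,000 Ft − 25% × (351,000 Ft − 262,000 Ft) = 29,000 Ft − 22,250 Ft = 6,750 Ft
  Base: 351,000 Ft − 6,750 Ft = 344,250 Ft
  344,250 Ft × 24% = 82,620 Ft

Excess of book-profits minimum tax over general income tax: 82,620 Ft − 1,650 Ft = 80,970 Ft.

80,970 Ft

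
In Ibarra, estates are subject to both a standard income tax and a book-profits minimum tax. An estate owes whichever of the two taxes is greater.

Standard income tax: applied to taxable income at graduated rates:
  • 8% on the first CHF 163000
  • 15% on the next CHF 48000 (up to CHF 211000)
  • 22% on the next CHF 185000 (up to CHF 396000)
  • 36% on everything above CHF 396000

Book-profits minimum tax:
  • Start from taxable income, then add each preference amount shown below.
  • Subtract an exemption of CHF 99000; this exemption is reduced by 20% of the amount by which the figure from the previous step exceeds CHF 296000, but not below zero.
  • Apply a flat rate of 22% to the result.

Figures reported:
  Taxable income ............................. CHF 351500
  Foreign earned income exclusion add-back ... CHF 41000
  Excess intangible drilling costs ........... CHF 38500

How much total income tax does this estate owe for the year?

Book-profits minimum tax:
  Adjusted income: CHF 351500 + CHF 41000 + CHF 38500 = CHF 431000
  Exemption: CHF 99000 − 20% × (CHF 431000 − CHF 296000) = CHF 99000 − CHF 27000 = CHF 72000
  Base: CHF 431000 − CHF 72000 = CHF 359000
  CHF 359000 × 22% = CHF 78980

Standard income tax:
  CHF 163000 × 8% = CHF 13040
  CHF 48000 × 15% = CHF 7200
  CHF 140500 × 22% = CHF 30910
  → CHF 51150

CHF 78980 > CHF 51150, so the book-profits minimum tax is the binding amount.

CHF 78980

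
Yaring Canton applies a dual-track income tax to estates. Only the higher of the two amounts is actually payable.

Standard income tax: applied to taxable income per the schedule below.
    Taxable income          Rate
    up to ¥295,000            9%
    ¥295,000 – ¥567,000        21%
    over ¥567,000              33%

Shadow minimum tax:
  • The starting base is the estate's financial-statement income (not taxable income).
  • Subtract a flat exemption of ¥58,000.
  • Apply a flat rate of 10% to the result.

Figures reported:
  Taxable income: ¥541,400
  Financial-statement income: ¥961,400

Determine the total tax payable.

¥90,340

Shadow minimum tax:
  Base (financial-statement income): ¥961,400
  Less exemption ¥58,000 → base ¥903,400
  ¥903,400 × 10% = ¥90,340

Standard income tax:
  ¥295,000 × 9% = ¥26,550
  ¥246,400 × 21% = ¥51,744
  → ¥78,294

¥90,340 > ¥78,294, so the shadow minimum tax is the binding amount.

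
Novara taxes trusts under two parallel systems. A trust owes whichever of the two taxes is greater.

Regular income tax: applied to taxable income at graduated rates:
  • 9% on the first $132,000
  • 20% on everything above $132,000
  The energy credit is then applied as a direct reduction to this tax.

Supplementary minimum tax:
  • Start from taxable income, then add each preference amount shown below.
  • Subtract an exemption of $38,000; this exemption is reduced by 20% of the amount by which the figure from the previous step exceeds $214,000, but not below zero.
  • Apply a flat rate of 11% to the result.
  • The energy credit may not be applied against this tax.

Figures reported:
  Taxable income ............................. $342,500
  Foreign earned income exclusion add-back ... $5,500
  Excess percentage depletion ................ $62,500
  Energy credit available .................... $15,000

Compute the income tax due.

$45,155

Regular income tax:
  $132,000 × 9% = $11,880
  $210,500 × 20% = $42,100
  → $53,980
  Less energy credit $15,000 → $38,980

Supplementary minimum tax:
  Adjusted income: $342,500 + $5,500 + $62,500 = $410,500
  Exemption: 20% × ($410,500 − $214,000) = $39,300 ≥ $38,000, so the exemption is fully phased out
  Base: $410,500 − $0 = $410,500
  $410,500 × 11% = $45,155

$45,155 > $38,980, so the supplementary minimum tax is the binding amount.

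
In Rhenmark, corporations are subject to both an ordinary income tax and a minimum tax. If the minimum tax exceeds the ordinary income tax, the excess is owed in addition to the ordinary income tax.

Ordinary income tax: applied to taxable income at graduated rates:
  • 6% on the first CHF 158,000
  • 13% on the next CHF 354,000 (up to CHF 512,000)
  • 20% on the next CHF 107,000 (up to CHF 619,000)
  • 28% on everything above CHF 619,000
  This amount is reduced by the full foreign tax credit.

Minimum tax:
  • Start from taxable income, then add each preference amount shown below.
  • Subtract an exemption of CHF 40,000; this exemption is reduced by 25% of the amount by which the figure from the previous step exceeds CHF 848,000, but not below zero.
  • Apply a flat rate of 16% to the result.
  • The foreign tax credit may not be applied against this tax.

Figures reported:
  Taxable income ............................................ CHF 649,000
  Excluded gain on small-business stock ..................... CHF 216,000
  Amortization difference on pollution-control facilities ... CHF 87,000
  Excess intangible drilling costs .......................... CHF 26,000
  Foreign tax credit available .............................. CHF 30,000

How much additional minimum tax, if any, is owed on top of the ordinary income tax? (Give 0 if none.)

CHF 99,980

Ordinary income tax:
  CHF 158,000 × 6% = CHF 9,480
  CHF 354,000 × 13% = CHF 46,020
  CHF 107,000 × 20% = CHF 21,400
  CHF 30,000 × 28% = CHF 8,400
  → CHF 85,300
  Less foreign tax credit CHF 30,000 → CHF 55,300

Minimum tax:
  Adjusted income: CHF 649,000 + CHF 216,000 + CHF 87,000 + CHF 26,000 = CHF 978,000
  Exemption: CHF 40,000 − 25% × (CHF 978,000 − CHF 848,000) = CHF 40,000 − CHF 32,500 = CHF 7,500
  Base: CHF 978,000 − CHF 7,500 = CHF 970,500
  CHF 970,500 × 16% = CHF 155,280

Excess of minimum tax over ordinary income tax: CHF 155,280 − CHF 55,300 = CHF 99,980.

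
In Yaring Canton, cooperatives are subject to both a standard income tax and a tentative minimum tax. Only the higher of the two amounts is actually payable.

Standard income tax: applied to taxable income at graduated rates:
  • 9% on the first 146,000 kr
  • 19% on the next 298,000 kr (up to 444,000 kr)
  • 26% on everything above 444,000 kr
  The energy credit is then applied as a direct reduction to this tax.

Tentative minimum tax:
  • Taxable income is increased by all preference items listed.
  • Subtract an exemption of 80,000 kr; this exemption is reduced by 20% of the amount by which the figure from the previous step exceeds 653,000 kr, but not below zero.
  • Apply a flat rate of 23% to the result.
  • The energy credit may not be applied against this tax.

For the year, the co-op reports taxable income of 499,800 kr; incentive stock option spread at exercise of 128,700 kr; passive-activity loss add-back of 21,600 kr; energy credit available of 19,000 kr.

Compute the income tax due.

Standard income tax:
  146,000 kr × 9% = 13,140 kr
  298,000 kr × 19% = 56,620 kr
  55,800 kr × 26% = 14,508 kr
  → 84,268 kr
  Less energy credit 19,000 kr → 65,268 kr

Tentative minimum tax:
  Adjusted income: 499,800 kr + 128,700 kr + 21,600 kr = 650,100 kr
  Exemption: 650,100 kr ≤ 653,000 kr, so full 80,000 kr applies
  Base: 650,100 kr − 80,000 kr = 570,100 kr
  570,100 kr × 23% = 131,123 kr

131,123 kr > 65,268 kr, so the tentative minimum tax is the binding amount.

131,123 kr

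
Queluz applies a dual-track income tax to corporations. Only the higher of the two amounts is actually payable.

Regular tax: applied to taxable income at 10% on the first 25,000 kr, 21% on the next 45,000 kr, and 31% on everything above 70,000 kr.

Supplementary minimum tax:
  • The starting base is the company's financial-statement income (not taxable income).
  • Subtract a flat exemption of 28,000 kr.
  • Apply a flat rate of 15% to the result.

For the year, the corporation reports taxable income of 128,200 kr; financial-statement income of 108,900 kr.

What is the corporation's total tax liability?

29,992 kr

Regular tax:
  25,000 kr × 10% = 2,500 kr
  45,000 kr × 21% = 9,450 kr
  58,200 kr × 31% = 18,042 kr
  → 29,992 kr

Supplementary minimum tax:
  Base (financial-statement income): 108,900 kr
  Less exemption 28,000 kr → base 80,900 kr
  80,900 kr × 15% = 12,135 kr

29,992 kr > 12,135 kr, so the regular tax governs.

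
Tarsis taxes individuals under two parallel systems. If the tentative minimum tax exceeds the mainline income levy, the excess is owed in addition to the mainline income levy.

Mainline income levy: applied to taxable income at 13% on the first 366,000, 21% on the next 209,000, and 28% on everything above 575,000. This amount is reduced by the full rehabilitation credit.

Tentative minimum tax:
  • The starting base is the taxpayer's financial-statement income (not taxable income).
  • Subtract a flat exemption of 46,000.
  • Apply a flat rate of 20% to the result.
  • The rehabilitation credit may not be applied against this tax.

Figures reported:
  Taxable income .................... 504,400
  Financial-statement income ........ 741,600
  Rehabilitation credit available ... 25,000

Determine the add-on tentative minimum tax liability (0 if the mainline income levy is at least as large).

Mainline income levy:
  366,000 × 13% = 47,580
  138,400 × 21% = 29,064
  → 76,644
  Less rehabilitation credit 25,000 → 51,644

Tentative minimum tax:
  Base (financial-statement income): 741,600
  Less exemption 46,000 → base 695,600
  695,600 × 20% = 139,120

Excess of tentative minimum tax over mainline income levy: 139,120 − 51,644 = 87,476.

87,476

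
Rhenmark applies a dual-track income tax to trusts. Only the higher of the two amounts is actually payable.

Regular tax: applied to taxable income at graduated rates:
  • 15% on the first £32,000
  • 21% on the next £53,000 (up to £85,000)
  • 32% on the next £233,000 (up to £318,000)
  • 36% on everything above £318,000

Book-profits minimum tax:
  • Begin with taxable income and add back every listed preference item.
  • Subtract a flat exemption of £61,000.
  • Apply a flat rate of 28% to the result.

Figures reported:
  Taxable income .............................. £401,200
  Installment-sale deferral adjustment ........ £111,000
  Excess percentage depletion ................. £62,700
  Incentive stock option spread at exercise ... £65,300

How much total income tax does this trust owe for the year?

£162,176

Book-profits minimum tax:
  Adjusted income: £401,200 + £111,000 + £62,700 + £65,300 = £640,200
  Less exemption £61,000 → base £579,200
  £579,200 × 28% = £162,176

Regular tax:
  £32,000 × 15% = £4,800
  £53,000 × 21% = £11,130
  £233,000 × 32% = £74,560
  £83,200 × 36% = £29,952
  → £120,442

£162,176 > £120,442, so the book-profits minimum tax is the binding amount.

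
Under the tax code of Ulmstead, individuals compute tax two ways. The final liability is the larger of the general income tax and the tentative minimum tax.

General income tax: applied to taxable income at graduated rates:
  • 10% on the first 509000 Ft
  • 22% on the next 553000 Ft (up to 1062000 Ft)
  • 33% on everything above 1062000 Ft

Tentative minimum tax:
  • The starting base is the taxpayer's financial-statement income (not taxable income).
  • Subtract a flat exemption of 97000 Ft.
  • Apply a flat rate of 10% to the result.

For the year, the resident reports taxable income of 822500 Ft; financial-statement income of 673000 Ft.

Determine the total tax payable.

General income tax:
  509000 Ft × 10% = 50900 Ft
  313500 Ft × 22% = 68970 Ft
  → 119870 Ft

Tentative minimum tax:
  Base (financial-statement income): 673000 Ft
  Less exemption 97000 Ft → base 576000 Ft
  576000 Ft × 10% = 57600 Ft

119870 Ft > 57600 Ft, so the general income tax governs.

119870 Ft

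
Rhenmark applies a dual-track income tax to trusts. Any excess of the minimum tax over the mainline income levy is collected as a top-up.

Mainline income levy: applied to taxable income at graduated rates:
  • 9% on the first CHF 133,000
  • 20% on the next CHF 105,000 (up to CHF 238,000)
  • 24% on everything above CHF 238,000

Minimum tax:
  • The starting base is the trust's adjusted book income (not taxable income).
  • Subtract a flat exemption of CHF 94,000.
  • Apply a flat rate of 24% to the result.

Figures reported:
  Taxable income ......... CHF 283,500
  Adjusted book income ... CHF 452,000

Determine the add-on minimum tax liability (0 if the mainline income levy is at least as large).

CHF 42,030

Minimum tax:
  Base (adjusted book income): CHF 452,000
  Less exemption CHF 94,000 → base CHF 358,000
  CHF 358,000 × 24% = CHF 85,920

Mainline income levy:
  CHF 133,000 × 9% = CHF 11,970
  CHF 105,000 × 20% = CHF 21,000
  CHF 45,500 × 24% = CHF 10,920
  → CHF 43,890

Excess of minimum tax over mainline income levy: CHF 85,920 − CHF 43,890 = CHF 42,030.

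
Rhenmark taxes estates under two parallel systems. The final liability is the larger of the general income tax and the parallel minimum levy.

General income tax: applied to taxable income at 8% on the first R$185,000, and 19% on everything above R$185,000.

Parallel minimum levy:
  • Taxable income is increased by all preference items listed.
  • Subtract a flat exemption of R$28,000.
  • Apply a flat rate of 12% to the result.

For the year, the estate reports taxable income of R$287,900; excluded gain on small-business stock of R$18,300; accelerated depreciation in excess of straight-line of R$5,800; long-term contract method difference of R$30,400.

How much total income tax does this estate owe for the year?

R$37,728

Parallel minimum levy:
  Adjusted income: R$287,900 + R$18,300 + R$5,800 + R$30,400 = R$342,400
  Less exemption R$28,000 → base R$314,400
  R$314,400 × 12% = R$37,728

General income tax:
  R$185,000 × 8% = R$14,800
  R$102,900 × 19% = R$19,551
  → R$34,351

R$37,728 > R$34,351, so the parallel minimum levy is the binding amount.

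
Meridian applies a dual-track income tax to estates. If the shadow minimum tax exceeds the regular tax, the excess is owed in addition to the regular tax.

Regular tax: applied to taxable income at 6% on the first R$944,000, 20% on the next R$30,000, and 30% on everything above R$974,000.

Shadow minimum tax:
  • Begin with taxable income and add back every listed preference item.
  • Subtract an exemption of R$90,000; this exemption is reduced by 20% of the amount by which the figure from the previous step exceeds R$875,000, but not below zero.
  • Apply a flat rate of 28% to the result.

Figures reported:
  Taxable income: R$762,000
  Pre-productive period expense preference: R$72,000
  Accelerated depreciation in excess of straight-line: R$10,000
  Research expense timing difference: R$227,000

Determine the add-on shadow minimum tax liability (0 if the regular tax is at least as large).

Shadow minimum tax:
  Adjusted income: R$762,000 + R$72,000 + R$10,000 + R$227,000 = R$1,071,000
  Exemption: R$90,000 − 20% × (R$1,071,000 − R$875,000) = R$90,000 − R$39,200 = R$50,800
  Base: R$1,071,000 − R$50,800 = R$1,020,200
  R$1,020,200 × 28% = R$285,656

Regular tax:
  R$762,000 × 6% = R$45,720

Excess of shadow minimum tax over regular tax: R$285,656 − R$45,720 = R$239,936.

R$239,936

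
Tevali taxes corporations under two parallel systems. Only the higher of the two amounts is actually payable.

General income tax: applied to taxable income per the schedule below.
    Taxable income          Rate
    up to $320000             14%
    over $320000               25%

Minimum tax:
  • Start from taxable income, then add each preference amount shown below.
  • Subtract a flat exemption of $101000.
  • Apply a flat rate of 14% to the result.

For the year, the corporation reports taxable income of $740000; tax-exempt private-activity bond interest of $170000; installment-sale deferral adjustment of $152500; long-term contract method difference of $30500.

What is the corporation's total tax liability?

General income tax:
  $320000 × 14% = $44800
  $420000 × 25% = $105000
  → $149800

Minimum tax:
  Adjusted income: $740000 + $170000 + $152500 + $30500 = $1093000
  Less exemption $101000 → base $992000
  $992000 × 14% = $138880

$149800 > $138880, so the general income tax governs.

$149800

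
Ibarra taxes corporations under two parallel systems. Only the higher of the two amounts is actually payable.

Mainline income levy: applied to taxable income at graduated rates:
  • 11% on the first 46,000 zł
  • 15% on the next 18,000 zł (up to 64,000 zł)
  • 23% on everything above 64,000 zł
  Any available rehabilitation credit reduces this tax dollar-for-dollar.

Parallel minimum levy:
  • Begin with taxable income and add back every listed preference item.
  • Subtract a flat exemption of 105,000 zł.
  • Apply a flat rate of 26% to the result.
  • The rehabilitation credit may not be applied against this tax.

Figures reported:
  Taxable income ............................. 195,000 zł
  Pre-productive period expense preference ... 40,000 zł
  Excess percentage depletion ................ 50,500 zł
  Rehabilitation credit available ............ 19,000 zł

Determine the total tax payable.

Parallel minimum levy:
  Adjusted income: 195,000 zł + 40,000 zł + 50,500 zł = 285,500 zł
  Less exemption 105,000 zł → base 180,500 zł
  180,500 zł × 26% = 46,930 zł

Mainline income levy:
  46,000 zł × 11% = 5,060 zł
  18,000 zł × 15% = 2,700 zł
  131,000 zł × 23% = 30,130 zł
  → 37,890 zł
  Less rehabilitation credit 19,000 zł → 18,890 zł

46,930 zł > 18,890 zł, so the parallel minimum levy is the binding amount.

46,930 zł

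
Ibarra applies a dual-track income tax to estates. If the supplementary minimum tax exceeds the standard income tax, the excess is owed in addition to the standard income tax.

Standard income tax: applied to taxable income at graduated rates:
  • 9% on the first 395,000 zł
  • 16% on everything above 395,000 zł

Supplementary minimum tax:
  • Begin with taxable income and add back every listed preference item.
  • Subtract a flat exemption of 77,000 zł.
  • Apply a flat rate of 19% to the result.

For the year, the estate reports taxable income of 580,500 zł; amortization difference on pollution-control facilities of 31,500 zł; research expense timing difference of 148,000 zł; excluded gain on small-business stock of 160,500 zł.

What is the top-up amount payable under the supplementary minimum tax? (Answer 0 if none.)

Supplementary minimum tax:
  Adjusted income: 580,500 zł + 31,500 zł + 148,000 zł + 160,500 zł = 920,500 zł
  Less exemption 77,000 zł → base 843,500 zł
  843,500 zł × 19% = 160,265 zł

Standard income tax:
  395,000 zł × 9% = 35,550 zł
  185,500 zł × 16% = 29,680 zł
  → 65,230 zł

Excess of supplementary minimum tax over standard income tax: 160,265 zł − 65,230 zł = 95,035 zł.

95,035 zł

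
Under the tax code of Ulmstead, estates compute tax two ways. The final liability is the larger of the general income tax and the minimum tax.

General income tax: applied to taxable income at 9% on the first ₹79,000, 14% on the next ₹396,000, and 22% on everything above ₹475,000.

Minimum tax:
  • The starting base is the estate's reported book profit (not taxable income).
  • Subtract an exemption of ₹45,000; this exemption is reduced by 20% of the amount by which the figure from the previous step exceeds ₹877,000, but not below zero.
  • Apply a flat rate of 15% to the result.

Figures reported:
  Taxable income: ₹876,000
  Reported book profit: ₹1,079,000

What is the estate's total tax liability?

General income tax:
  ₹79,000 × 9% = ₹7,110
  ₹396,000 × 14% = ₹55,440
  ₹401,000 × 22% = ₹88,220
  → ₹150,770

Minimum tax:
  Base (reported book profit): ₹1,079,000
  Exemption: ₹45,000 − 20% × (₹1,079,000 − ₹877,000) = ₹45,000 − ₹40,400 = ₹4,600
  Base: ₹1,079,000 − ₹4,600 = ₹1,074,400
  ₹1,074,400 × 15% = ₹161,160

₹161,160 > ₹150,770, so the minimum tax is the binding amount.

₹161,160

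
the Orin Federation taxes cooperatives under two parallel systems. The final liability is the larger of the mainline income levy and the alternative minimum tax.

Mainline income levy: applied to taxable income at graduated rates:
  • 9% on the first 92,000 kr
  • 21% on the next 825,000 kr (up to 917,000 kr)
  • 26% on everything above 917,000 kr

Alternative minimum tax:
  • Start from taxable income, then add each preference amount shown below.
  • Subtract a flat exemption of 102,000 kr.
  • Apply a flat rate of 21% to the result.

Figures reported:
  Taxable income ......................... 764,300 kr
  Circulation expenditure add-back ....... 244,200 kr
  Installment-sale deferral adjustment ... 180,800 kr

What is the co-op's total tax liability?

228,333 kr

Alternative minimum tax:
  Adjusted income: 764,300 kr + 244,200 kr + 180,800 kr = 1,189,300 kr
  Less exemption 102,000 kr → base 1,087,300 kr
  1,087,300 kr × 21% = 228,333 kr

Mainline income levy:
  92,000 kr × 9% = 8,280 kr
  672,300 kr × 21% = 141,183 kr
  → 149,463 kr

228,333 kr > 149,463 kr, so the alternative minimum tax is the binding amount.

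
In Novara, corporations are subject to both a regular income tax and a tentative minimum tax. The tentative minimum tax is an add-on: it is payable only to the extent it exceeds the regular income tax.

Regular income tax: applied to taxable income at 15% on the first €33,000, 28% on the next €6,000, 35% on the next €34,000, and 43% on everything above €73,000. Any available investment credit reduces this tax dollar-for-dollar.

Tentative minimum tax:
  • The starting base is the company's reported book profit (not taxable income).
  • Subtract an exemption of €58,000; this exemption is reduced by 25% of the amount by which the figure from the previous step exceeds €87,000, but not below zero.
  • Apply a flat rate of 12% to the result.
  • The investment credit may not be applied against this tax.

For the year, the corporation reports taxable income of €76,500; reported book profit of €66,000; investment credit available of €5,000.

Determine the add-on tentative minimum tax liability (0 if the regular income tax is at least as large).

€0

Regular income tax:
  €33,000 × 15% = €4,950
  €6,000 × 28% = €1,680
  €34,000 × 35% = €11,900
  €3,500 × 43% = €1,505
  → €20,035
  Less investment credit €5,000 → €15,035

Tentative minimum tax:
  Base (reported book profit): €66,000
  Exemption: €66,000 ≤ €87,000, so full €58,000 applies
  Base: €66,000 − €58,000 = €8,000
  €8,000 × 12% = €960

€960 ≤ €15,035, so no add-on is due.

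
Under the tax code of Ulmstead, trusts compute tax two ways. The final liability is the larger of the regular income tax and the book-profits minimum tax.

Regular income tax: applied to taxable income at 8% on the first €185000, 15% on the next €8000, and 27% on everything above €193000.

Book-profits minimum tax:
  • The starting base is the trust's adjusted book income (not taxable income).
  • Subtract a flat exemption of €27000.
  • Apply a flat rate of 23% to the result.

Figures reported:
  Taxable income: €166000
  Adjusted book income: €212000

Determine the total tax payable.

Book-profits minimum tax:
  Base (adjusted book income): €212000
  Less exemption €27000 → base €185000
  €185000 × 23% = €42550

Regular income tax:
  €166000 × 8% = €13280

€42550 > €13280, so the book-profits minimum tax is the binding amount.

€42550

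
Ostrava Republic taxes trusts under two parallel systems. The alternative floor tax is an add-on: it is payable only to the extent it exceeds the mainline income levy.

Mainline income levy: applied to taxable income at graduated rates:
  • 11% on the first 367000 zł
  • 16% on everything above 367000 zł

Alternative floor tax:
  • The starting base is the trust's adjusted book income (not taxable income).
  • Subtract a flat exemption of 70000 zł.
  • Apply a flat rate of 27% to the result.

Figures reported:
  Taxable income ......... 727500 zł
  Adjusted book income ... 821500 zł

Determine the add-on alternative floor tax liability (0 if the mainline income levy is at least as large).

Alternative floor tax:
  Base (adjusted book income): 821500 zł
  Less exemption 70000 zł → base 751500 zł
  751500 zł × 27% = 202905 zł

Mainline income levy:
  367000 zł × 11% = 40370 zł
  360500 zł × 16% = 57680 zł
  → 98050 zł

Excess of alternative floor tax over mainline income levy: 202905 zł − 98050 zł = 104855 zł.

104855 zł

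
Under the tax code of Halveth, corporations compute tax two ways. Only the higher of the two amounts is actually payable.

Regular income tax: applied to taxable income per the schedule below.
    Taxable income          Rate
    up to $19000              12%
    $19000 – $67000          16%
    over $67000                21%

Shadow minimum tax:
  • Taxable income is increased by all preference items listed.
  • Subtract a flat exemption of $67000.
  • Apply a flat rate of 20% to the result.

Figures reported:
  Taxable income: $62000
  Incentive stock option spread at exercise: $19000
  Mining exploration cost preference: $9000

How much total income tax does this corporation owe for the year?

$9160

Shadow minimum tax:
  Adjusted income: $62000 + $19000 + $9000 = $90000
  Less exemption $67000 → base $23000
  $23000 × 20% = $4600

Regular income tax:
  $19000 × 12% = $2280
  $43000 × 16% = $6880
  → $9160

$9160 > $4600, so the regular income tax governs.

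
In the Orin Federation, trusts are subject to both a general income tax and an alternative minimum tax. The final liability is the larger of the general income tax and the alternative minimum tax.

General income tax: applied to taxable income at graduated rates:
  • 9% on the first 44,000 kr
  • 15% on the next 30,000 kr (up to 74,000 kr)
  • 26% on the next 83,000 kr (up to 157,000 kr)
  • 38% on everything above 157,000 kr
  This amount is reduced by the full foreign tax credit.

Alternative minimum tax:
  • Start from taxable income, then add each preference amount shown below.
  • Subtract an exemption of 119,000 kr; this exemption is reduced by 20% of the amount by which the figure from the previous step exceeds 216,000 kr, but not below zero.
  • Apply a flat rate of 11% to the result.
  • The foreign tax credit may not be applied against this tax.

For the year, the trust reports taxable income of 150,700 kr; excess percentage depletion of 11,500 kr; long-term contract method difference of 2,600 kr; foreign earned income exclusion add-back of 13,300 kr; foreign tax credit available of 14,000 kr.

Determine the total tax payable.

14,402 kr

Alternative minimum tax:
  Adjusted income: 150,700 kr + 11,500 kr + 2,600 kr + 13,300 kr = 178,100 kr
  Exemption: 178,100 kr ≤ 216,000 kr, so full 119,000 kr applies
  Base: 178,100 kr − 119,000 kr = 59,100 kr
  59,100 kr × 11% = 6,501 kr

General income tax:
  44,000 kr × 9% = 3,960 kr
  30,000 kr × 15% = 4,500 kr
  76,700 kr × 26% = 19,942 kr
  → 28,402 kr
  Less foreign tax credit 14,000 kr → 14,402 kr

14,402 kr > 6,501 kr, so the general income tax governs.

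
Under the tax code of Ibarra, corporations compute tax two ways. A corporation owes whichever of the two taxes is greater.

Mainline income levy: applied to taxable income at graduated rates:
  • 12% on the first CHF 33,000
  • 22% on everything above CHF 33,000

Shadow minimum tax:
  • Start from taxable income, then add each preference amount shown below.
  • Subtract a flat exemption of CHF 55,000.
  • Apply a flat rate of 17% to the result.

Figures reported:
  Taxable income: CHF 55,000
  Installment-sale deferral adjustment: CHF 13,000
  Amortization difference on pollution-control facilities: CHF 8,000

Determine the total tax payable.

CHF 8,800

Mainline income levy:
  CHF 33,000 × 12% = CHF 3,960
  CHF 22,000 × 22% = CHF 4,840
  → CHF 8,800

Shadow minimum tax:
  Adjusted income: CHF 55,000 + CHF 13,000 + CHF 8,000 = CHF 76,000
  Less exemption CHF 55,000 → base CHF 21,000
  CHF 21,000 × 17% = CHF 3,570

CHF 8,800 > CHF 3,570, so the mainline income levy governs.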